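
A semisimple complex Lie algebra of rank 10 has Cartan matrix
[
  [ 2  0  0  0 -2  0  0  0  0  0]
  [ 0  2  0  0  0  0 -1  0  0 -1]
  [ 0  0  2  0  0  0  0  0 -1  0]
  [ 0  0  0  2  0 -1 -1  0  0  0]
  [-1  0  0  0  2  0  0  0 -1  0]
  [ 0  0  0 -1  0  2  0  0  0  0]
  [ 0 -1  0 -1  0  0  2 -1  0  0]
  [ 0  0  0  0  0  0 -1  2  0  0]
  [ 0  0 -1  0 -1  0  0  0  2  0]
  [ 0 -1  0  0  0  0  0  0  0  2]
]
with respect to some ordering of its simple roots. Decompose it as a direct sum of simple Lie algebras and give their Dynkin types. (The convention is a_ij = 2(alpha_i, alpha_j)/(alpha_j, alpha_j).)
The diagram associated to this matrix has two connected components: the simple roots {alpha_1, alpha_3, alpha_5, alpha_9} form a chain of 4 nodes with a double edge at one end; the terminal node there is the unique long simple root (C_4), and {alpha_2, alpha_4, alpha_6, alpha_7, alpha_8, alpha_10} form a chain of 5 nodes with one extra node attached to the third node from one end (E_6). A semisimple Lie algebra decomposes uniquely as the direct sum of simple ideals, one per connected component of its Dynkin diagram, so g ≅ C_4 ⊕ E_6 (dimension 36 + 78 = 114).

C_4 + E_6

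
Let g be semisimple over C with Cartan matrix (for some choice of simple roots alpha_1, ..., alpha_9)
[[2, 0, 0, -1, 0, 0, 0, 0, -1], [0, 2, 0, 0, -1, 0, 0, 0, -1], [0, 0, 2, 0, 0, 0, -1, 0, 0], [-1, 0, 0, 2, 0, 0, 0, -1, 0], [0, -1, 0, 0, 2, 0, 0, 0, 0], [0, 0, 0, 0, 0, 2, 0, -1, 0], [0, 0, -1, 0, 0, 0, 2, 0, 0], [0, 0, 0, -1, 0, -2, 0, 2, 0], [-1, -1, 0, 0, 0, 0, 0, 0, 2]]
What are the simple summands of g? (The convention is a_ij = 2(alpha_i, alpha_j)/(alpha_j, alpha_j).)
The diagram associated to this matrix has two connected components: the simple roots {alpha_3, alpha_7} form a chain of 2 nodes with single edges (A_2), and {alpha_1, alpha_2, alpha_4, alpha_5, alpha_6, alpha_8, alpha_9} form a chain of 7 nodes with a double edge at one end; the terminal node there is the unique short simple root (B_7). A semisimple Lie algebra decomposes uniquely as the direct sum of simple ideals, one per connected component of its Dynkin diagram, so g ≅ A_2 ⊕ B_7 (dimension 8 + 105 = 113).

A_2 + B_7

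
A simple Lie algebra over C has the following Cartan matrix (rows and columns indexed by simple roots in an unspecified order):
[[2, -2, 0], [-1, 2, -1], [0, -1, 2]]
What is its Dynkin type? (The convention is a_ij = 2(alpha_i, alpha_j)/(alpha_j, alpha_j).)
The matrix has rank 3 with 2's on the diagonal. Reading the off-diagonal entries as Dynkin edges (a single edge where a_ij = a_ji = -1; a double or triple edge where a_ij * a_ji = 2 or 3), the diagram is a chain of 3 nodes with a double edge at one end; the terminal node there is the unique long simple root (C_3). One simple-root ordering that puts it in standard form is (alpha_3, alpha_2, alpha_1). So the algebra is type C_3, i.e. sp(6).

C_3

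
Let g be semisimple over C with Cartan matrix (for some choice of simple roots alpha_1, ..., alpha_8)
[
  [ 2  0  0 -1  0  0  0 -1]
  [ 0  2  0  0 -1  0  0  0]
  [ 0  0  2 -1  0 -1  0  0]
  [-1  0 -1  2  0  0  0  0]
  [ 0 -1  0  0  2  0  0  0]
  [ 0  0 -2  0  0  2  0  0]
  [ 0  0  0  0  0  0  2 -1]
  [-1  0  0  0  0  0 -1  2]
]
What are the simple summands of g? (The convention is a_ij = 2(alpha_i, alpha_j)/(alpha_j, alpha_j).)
The diagram associated to this matrix has two connected components: the simple roots {alpha_2, alpha_5} form a chain of 2 nodes with single edges (A_2), and {alpha_1, alpha_3, alpha_4, alpha_6, alpha_7, alpha_8} form a chain of 6 nodes with a double edge at one end; the terminal node there is the unique long simple root (C_6). A semisimple Lie algebra decomposes uniquely as the direct sum of simple ideals, one per connected component of its Dynkin diagram, so g ≅ A_2 ⊕ C_6 (dimension 8 + 78 = 86).

type A_2 + type C_6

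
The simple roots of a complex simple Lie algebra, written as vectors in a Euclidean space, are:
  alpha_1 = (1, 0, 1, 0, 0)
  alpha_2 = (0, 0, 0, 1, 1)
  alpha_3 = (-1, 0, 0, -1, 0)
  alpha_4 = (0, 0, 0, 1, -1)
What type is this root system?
Compute the Cartan integers a_ij = 2(alpha_i, alpha_j)/(alpha_j, alpha_j); the resulting 4x4 Cartan matrix is
[[2, 0, -1, 0], [0, 2, -1, 0], [-1, -1, 2, -1], [0, 0, -1, 2]].
All simple roots have the same length, so the diagram is simply laced. The associated Dynkin diagram is a chain of 2 nodes with a fork of two nodes at one end (D_4), so the type is D_4 (the algebra so(8)).

D4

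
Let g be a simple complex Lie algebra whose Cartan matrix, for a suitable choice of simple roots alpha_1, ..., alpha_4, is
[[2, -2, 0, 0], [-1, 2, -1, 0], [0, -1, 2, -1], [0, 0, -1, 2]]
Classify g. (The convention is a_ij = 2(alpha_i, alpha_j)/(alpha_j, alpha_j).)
C_4 (sp(8))

The matrix has rank 4 with 2's on the diagonal. Reading the off-diagonal entries as Dynkin edges (a single edge where a_ij = a_ji = -1; a double or triple edge where a_ij * a_ji = 2 or 3), the diagram is a chain of 4 nodes with a double edge at one end; the terminal node there is the unique long simple root (C_4). One simple-root ordering that puts it in standard form is (alpha_4, alpha_3, alpha_2, alpha_1). So the algebra is type C_4, i.e. sp(8).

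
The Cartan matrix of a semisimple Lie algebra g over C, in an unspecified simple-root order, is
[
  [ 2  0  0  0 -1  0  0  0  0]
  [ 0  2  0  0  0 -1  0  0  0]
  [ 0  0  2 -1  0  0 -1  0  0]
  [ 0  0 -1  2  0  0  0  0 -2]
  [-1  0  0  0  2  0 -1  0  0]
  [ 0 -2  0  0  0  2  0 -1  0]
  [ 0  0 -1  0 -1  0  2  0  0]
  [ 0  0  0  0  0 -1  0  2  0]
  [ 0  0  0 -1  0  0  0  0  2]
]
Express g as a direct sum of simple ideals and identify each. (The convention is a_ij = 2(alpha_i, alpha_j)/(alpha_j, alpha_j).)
The diagram associated to this matrix has two connected components: the simple roots {alpha_2, alpha_6, alpha_8} form a chain of 3 nodes with a double edge at one end; the terminal node there is the unique short simple root (B_3), and {alpha_1, alpha_3, alpha_4, alpha_5, alpha_7, alpha_9} form a chain of 6 nodes with a double edge at one end; the terminal node there is the unique short simple root (B_6). A semisimple Lie algebra decomposes uniquely as the direct sum of simple ideals, one per connected component of its Dynkin diagram, so g ≅ B_3 ⊕ B_6 (dimension 21 + 78 = 99).

B_3 (so(7)) ⊕ B_6 (so(13))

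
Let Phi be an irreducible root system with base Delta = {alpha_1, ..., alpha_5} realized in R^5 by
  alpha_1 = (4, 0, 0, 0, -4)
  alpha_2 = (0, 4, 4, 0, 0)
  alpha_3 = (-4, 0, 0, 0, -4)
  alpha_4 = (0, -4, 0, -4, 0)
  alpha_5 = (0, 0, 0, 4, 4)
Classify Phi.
D_5

Compute the Cartan integers a_ij = 2(alpha_i, alpha_j)/(alpha_j, alpha_j); the resulting 5x5 Cartan matrix is
[[2, 0, 0, 0, -1], [0, 2, 0, -1, 0], [0, 0, 2, 0, -1], [0, -1, 0, 2, -1], [-1, 0, -1, -1, 2]].
All simple roots have the same length, so the diagram is simply laced. The associated Dynkin diagram is a chain of 3 nodes with a fork of two nodes at one end (D_5), so the type is D_5 (the algebra so(10)).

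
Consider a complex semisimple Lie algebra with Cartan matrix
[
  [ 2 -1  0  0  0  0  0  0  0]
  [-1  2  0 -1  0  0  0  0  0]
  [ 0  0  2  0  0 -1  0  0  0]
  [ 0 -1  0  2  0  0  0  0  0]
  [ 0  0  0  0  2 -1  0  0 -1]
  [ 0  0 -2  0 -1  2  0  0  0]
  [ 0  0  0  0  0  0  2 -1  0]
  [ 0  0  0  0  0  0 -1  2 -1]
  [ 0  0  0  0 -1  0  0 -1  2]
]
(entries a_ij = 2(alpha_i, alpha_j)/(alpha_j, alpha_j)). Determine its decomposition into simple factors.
The diagram associated to this matrix has two connected components: the simple roots {alpha_1, alpha_2, alpha_4} form a chain of 3 nodes with single edges (A_3), and {alpha_3, alpha_5, alpha_6, alpha_7, alpha_8, alpha_9} form a chain of 6 nodes with a double edge at one end; the terminal node there is the unique short simple root (B_6). A semisimple Lie algebra decomposes uniquely as the direct sum of simple ideals, one per connected component of its Dynkin diagram, so g ≅ A_3 ⊕ B_6 (dimension 15 + 78 = 93).

A_3 (sl(4)) + B_6 (so(13))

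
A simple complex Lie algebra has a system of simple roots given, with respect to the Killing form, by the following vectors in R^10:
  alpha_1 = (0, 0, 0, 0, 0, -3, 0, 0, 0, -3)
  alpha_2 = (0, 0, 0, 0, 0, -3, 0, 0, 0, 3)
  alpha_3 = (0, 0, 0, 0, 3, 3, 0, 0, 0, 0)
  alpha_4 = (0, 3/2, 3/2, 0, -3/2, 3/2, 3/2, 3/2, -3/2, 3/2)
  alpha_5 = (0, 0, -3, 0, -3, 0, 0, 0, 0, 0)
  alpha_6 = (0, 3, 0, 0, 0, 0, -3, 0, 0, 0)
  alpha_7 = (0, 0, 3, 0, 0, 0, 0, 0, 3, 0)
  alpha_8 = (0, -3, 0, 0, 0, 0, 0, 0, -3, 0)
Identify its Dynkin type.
Compute the Cartan integers a_ij = 2(alpha_i, alpha_j)/(alpha_j, alpha_j); the resulting 8x8 Cartan matrix is
[[2, 0, -1, -1, 0, 0, 0, 0], [0, 2, -1, 0, 0, 0, 0, 0], [-1, -1, 2, 0, -1, 0, 0, 0], [-1, 0, 0, 2, 0, 0, 0, 0], [0, 0, -1, 0, 2, 0, -1, 0], [0, 0, 0, 0, 0, 2, 0, -1], [0, 0, 0, 0, -1, 0, 2, -1], [0, 0, 0, 0, 0, -1, -1, 2]].
All simple roots have the same length, so the diagram is simply laced. The associated Dynkin diagram is a chain of 7 nodes with one extra node attached to the third node from one end (E_8), so the type is E_8.

E_8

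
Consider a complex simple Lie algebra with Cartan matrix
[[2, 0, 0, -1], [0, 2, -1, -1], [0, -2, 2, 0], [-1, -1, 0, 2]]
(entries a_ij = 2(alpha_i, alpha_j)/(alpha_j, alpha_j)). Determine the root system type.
C_4 (sp(8))

The matrix has rank 4 with 2's on the diagonal. Reading the off-diagonal entries as Dynkin edges (a single edge where a_ij = a_ji = -1; a double or triple edge where a_ij * a_ji = 2 or 3), the diagram is a chain of 4 nodes with a double edge at one end; the terminal node there is the unique long simple root (C_4). One simple-root ordering that puts it in standard form is (alpha_1, alpha_4, alpha_2, alpha_3). So the algebra is type C_4, i.e. sp(8).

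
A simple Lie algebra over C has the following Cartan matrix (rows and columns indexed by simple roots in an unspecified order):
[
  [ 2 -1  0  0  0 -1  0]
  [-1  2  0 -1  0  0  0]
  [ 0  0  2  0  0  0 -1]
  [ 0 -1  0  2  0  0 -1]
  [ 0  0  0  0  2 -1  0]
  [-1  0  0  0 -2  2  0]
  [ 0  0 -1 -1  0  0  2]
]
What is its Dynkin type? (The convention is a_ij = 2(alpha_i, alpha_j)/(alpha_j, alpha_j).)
B_7

The matrix has rank 7 with 2's on the diagonal. Reading the off-diagonal entries as Dynkin edges (a single edge where a_ij = a_ji = -1; a double or triple edge where a_ij * a_ji = 2 or 3), the diagram is a chain of 7 nodes with a double edge at one end; the terminal node there is the unique short simple root (B_7). One simple-root ordering that puts it in standard form is (alpha_3, alpha_7, alpha_4, alpha_2, alpha_1, alpha_6, alpha_5). So the algebra is type B_7, i.e. so(15).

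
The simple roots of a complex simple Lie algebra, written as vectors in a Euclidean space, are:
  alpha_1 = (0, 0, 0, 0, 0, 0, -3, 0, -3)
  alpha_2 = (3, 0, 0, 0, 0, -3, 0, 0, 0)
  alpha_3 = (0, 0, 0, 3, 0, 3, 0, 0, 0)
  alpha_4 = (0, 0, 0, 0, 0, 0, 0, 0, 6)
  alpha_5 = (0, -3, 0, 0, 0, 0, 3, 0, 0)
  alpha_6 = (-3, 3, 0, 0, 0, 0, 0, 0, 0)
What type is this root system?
type C_6

Compute the Cartan integers a_ij = 2(alpha_i, alpha_j)/(alpha_j, alpha_j); the resulting 6x6 Cartan matrix is
[[2, 0, 0, -1, -1, 0], [0, 2, -1, 0, 0, -1], [0, -1, 2, 0, 0, 0], [-2, 0, 0, 2, 0, 0], [-1, 0, 0, 0, 2, -1], [0, -1, 0, 0, -1, 2]].
The roots have two lengths (squared-length ratio 2:1); the short ones are alpha_{1,2,3,5,6}. The associated Dynkin diagram is a chain of 6 nodes with a double edge at one end; the terminal node there is the unique long simple root (C_6), so the type is C_6 (the algebra sp(12)).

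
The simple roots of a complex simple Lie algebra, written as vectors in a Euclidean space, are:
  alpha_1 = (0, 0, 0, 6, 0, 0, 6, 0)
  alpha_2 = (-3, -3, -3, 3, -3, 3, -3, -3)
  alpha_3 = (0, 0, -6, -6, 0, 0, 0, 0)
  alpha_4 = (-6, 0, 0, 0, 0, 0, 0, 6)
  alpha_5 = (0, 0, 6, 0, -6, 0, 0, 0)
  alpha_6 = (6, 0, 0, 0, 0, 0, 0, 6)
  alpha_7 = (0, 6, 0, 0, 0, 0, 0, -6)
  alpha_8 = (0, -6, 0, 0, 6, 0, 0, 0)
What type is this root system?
E_8

Compute the Cartan integers a_ij = 2(alpha_i, alpha_j)/(alpha_j, alpha_j); the resulting 8x8 Cartan matrix is
[[2, 0, -1, 0, 0, 0, 0, 0], [0, 2, 0, 0, 0, -1, 0, 0], [-1, 0, 2, 0, -1, 0, 0, 0], [0, 0, 0, 2, 0, 0, -1, 0], [0, 0, -1, 0, 2, 0, 0, -1], [0, -1, 0, 0, 0, 2, -1, 0], [0, 0, 0, -1, 0, -1, 2, -1], [0, 0, 0, 0, -1, 0, -1, 2]].
All simple roots have the same length, so the diagram is simply laced. The associated Dynkin diagram is a chain of 7 nodes with one extra node attached to the third node from one end (E_8), so the type is E_8.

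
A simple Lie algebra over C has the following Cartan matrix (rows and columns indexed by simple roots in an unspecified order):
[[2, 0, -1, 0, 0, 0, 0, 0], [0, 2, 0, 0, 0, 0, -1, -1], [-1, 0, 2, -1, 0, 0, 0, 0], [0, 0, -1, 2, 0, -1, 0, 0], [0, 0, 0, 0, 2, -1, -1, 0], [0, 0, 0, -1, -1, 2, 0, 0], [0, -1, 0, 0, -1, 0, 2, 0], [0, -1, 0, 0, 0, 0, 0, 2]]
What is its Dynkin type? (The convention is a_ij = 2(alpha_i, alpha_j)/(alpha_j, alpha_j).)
The matrix has rank 8 with 2's on the diagonal. Reading the off-diagonal entries as Dynkin edges (a single edge where a_ij = a_ji = -1; a double or triple edge where a_ij * a_ji = 2 or 3), the diagram is a chain of 8 nodes with single edges (A_8). One simple-root ordering that puts it in standard form is (alpha_1, alpha_3, alpha_4, alpha_6, alpha_5, alpha_7, alpha_2, alpha_8). So the algebra is type A_8, i.e. sl(9).

A_8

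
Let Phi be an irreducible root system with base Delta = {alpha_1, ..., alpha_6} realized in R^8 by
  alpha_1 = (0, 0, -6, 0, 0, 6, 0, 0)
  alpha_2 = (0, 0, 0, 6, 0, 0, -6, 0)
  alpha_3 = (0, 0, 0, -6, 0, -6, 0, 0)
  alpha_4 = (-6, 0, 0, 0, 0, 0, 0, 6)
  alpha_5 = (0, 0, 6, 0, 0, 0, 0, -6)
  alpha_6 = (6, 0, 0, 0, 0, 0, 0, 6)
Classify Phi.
D_6 (so(12))

Compute the Cartan integers a_ij = 2(alpha_i, alpha_j)/(alpha_j, alpha_j); the resulting 6x6 Cartan matrix is
[[2, 0, -1, 0, -1, 0], [0, 2, -1, 0, 0, 0], [-1, -1, 2, 0, 0, 0], [0, 0, 0, 2, -1, 0], [-1, 0, 0, -1, 2, -1], [0, 0, 0, 0, -1, 2]].
All simple roots have the same length, so the diagram is simply laced. The associated Dynkin diagram is a chain of 4 nodes with a fork of two nodes at one end (D_6), so the type is D_6 (the algebra so(12)).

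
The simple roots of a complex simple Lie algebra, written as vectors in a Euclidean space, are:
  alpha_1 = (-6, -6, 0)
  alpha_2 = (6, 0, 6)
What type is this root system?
Compute the Cartan integers a_ij = 2(alpha_i, alpha_j)/(alpha_j, alpha_j); the resulting 2x2 Cartan matrix is
[[2, -1], [-1, 2]].
All simple roots have the same length, so the diagram is simply laced. The associated Dynkin diagram is a chain of 2 nodes with single edges (A_2), so the type is A_2 (the algebra sl(3)).

A_2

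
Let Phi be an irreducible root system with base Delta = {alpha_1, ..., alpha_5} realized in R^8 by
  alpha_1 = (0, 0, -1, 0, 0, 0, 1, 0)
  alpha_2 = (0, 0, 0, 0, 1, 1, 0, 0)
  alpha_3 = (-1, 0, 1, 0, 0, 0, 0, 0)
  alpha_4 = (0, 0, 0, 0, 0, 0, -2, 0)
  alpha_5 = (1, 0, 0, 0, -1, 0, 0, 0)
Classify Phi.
Compute the Cartan integers a_ij = 2(alpha_i, alpha_j)/(alpha_j, alpha_j); the resulting 5x5 Cartan matrix is
[[2, 0, -1, -1, 0], [0, 2, 0, 0, -1], [-1, 0, 2, 0, -1], [-2, 0, 0, 2, 0], [0, -1, -1, 0, 2]].
The roots have two lengths (squared-length ratio 2:1); the short ones are alpha_{1,2,3,5}. The associated Dynkin diagram is a chain of 5 nodes with a double edge at one end; the terminal node there is the unique long simple root (C_5), so the type is C_5 (the algebra sp(10)).

C_5 (sp(10))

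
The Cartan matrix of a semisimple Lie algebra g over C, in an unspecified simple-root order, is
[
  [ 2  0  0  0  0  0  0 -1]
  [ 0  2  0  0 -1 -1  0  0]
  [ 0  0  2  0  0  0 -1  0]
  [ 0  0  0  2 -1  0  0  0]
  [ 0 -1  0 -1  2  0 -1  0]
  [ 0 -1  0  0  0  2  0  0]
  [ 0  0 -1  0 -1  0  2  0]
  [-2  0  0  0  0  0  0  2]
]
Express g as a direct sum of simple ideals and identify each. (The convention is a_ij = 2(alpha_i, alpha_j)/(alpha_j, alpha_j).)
The diagram associated to this matrix has two connected components: the simple roots {alpha_1, alpha_8} form a chain of 2 nodes with a double edge at one end; the terminal node there is the unique short simple root (B_2), and {alpha_2, alpha_3, alpha_4, alpha_5, alpha_6, alpha_7} form a chain of 5 nodes with one extra node attached to the third node from one end (E_6). A semisimple Lie algebra decomposes uniquely as the direct sum of simple ideals, one per connected component of its Dynkin diagram, so g ≅ B_2 ⊕ E_6 (dimension 10 + 78 = 88).

B2 + E6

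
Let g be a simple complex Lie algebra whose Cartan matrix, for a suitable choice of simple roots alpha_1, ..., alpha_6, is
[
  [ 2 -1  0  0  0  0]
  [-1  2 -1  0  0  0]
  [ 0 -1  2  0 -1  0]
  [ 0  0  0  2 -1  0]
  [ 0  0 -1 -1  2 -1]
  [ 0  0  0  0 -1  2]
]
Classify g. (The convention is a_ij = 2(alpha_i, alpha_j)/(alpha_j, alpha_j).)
D_6

The matrix has rank 6 with 2's on the diagonal. Reading the off-diagonal entries as Dynkin edges (a single edge where a_ij = a_ji = -1; a double or triple edge where a_ij * a_ji = 2 or 3), the diagram is a chain of 4 nodes with a fork of two nodes at one end (D_6). One simple-root ordering that puts it in standard form is (alpha_1, alpha_2, alpha_3, alpha_5, alpha_6, alpha_4). So the algebra is type D_6, i.e. so(12).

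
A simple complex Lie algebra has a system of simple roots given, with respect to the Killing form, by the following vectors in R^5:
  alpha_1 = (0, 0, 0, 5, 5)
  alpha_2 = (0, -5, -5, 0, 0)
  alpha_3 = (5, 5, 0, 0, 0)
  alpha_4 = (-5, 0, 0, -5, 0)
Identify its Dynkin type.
type A_4

Compute the Cartan integers a_ij = 2(alpha_i, alpha_j)/(alpha_j, alpha_j); the resulting 4x4 Cartan matrix is
[[2, 0, 0, -1], [0, 2, -1, 0], [0, -1, 2, -1], [-1, 0, -1, 2]].
All simple roots have the same length, so the diagram is simply laced. The associated Dynkin diagram is a chain of 4 nodes with single edges (A_4), so the type is A_4 (the algebra sl(5)).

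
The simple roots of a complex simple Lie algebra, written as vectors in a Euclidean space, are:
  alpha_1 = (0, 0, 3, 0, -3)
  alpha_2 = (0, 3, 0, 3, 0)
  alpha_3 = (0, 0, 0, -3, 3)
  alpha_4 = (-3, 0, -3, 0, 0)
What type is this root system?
A4

Compute the Cartan integers a_ij = 2(alpha_i, alpha_j)/(alpha_j, alpha_j); the resulting 4x4 Cartan matrix is
[[2, 0, -1, -1], [0, 2, -1, 0], [-1, -1, 2, 0], [-1, 0, 0, 2]].
All simple roots have the same length, so the diagram is simply laced. The associated Dynkin diagram is a chain of 4 nodes with single edges (A_4), so the type is A_4 (the algebra sl(5)).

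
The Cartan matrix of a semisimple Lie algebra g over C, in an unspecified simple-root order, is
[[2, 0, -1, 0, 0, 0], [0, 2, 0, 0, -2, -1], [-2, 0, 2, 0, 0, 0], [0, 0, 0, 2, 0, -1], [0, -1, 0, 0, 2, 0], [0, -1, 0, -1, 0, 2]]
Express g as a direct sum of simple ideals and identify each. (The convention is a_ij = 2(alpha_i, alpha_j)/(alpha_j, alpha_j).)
type B_2 + type B_4

The diagram associated to this matrix has two connected components: the simple roots {alpha_1, alpha_3} form a chain of 2 nodes with a double edge at one end; the terminal node there is the unique short simple root (B_2), and {alpha_2, alpha_4, alpha_5, alpha_6} form a chain of 4 nodes with a double edge at one end; the terminal node there is the unique short simple root (B_4). A semisimple Lie algebra decomposes uniquely as the direct sum of simple ideals, one per connected component of its Dynkin diagram, so g ≅ B_2 ⊕ B_4 (dimension 10 + 36 = 46).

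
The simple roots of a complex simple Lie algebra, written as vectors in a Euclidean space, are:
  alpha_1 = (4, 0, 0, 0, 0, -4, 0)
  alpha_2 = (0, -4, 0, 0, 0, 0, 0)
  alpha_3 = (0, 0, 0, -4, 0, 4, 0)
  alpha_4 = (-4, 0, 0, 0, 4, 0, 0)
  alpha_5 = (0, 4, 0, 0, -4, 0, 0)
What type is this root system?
Compute the Cartan integers a_ij = 2(alpha_i, alpha_j)/(alpha_j, alpha_j); the resulting 5x5 Cartan matrix is
[[2, 0, -1, -1, 0], [0, 2, 0, 0, -1], [-1, 0, 2, 0, 0], [-1, 0, 0, 2, -1], [0, -2, 0, -1, 2]].
The roots have two lengths (squared-length ratio 2:1); the short ones are alpha_{2}. The associated Dynkin diagram is a chain of 5 nodes with a double edge at one end; the terminal node there is the unique short simple root (B_5), so the type is B_5 (the algebra so(11)).

B5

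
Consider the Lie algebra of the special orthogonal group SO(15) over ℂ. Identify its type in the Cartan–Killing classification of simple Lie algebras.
B_7

This is so(15) with 15 odd, which has dimension 15(15-1)/2 = 105 and rank (15-1)/2 = 7. In the classification of classical Lie algebras, the orthogonal algebra so(2n+1) in an odd number of variables has type B_n; here n = 7, so the Dynkin diagram is a chain of 7 nodes with a double edge at one end; the terminal node there is the unique short simple root (B_7). Hence the type is B_7.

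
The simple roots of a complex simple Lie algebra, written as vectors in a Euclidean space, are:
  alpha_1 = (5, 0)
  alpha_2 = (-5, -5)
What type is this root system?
Compute the Cartan integers a_ij = 2(alpha_i, alpha_j)/(alpha_j, alpha_j); the resulting 2x2 Cartan matrix is
[[2, -1], [-2, 2]].
The roots have two lengths (squared-length ratio 2:1); the short ones are alpha_{1}. The associated Dynkin diagram is a chain of 2 nodes with a double edge at one end; the terminal node there is the unique short simple root (B_2), so the type is B_2 (the algebra so(5)).

B_2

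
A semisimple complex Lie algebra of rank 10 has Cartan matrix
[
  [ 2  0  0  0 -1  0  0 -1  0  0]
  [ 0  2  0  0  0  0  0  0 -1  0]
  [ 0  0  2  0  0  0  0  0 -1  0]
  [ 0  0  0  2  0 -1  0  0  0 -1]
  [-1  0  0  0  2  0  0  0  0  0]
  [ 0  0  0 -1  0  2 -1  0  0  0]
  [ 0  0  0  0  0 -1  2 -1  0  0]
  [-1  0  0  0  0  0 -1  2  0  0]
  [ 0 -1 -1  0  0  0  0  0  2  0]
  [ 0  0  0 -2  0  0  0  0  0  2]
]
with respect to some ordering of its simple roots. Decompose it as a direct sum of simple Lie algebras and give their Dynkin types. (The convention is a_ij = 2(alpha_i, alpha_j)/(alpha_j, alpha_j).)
The diagram associated to this matrix has two connected components: the simple roots {alpha_2, alpha_3, alpha_9} form a chain of 3 nodes with single edges (A_3), and {alpha_1, alpha_4, alpha_5, alpha_6, alpha_7, alpha_8, alpha_10} form a chain of 7 nodes with a double edge at one end; the terminal node there is the unique long simple root (C_7). A semisimple Lie algebra decomposes uniquely as the direct sum of simple ideals, one per connected component of its Dynkin diagram, so g ≅ A_3 ⊕ C_7 (dimension 15 + 105 = 120).

A3 ⊕ C7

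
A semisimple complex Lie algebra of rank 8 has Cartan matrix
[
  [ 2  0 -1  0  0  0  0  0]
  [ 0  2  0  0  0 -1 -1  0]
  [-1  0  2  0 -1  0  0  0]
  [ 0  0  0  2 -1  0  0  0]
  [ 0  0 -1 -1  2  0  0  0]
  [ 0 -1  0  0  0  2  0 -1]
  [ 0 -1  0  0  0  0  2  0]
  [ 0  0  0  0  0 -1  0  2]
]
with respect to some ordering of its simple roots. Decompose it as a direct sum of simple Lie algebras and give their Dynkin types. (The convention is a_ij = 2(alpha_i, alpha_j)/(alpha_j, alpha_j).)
A_4 ⊕ A_4

The diagram associated to this matrix has two connected components: the simple roots {alpha_1, alpha_3, alpha_4, alpha_5} form a chain of 4 nodes with single edges (A_4), and {alpha_2, alpha_6, alpha_7, alpha_8} form a chain of 4 nodes with single edges (A_4). A semisimple Lie algebra decomposes uniquely as the direct sum of simple ideals, one per connected component of its Dynkin diagram, so g ≅ A_4 ⊕ A_4 (dimension 24 + 24 = 48).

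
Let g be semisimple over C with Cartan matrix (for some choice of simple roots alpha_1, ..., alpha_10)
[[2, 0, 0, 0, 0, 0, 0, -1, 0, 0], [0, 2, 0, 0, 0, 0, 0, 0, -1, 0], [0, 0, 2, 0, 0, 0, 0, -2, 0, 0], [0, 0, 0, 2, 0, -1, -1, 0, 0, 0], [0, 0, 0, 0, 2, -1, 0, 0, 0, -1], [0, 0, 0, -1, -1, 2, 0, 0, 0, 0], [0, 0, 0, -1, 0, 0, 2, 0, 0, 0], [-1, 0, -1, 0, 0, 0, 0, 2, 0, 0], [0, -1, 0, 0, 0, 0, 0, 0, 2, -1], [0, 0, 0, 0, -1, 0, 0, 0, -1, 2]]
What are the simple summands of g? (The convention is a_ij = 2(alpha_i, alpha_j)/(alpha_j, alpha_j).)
The diagram associated to this matrix has two connected components: the simple roots {alpha_2, alpha_4, alpha_5, alpha_6, alpha_7, alpha_9, alpha_10} form a chain of 7 nodes with single edges (A_7), and {alpha_1, alpha_3, alpha_8} form a chain of 3 nodes with a double edge at one end; the terminal node there is the unique long simple root (C_3). A semisimple Lie algebra decomposes uniquely as the direct sum of simple ideals, one per connected component of its Dynkin diagram, so g ≅ A_7 ⊕ C_3 (dimension 63 + 21 = 84).

A7 + C3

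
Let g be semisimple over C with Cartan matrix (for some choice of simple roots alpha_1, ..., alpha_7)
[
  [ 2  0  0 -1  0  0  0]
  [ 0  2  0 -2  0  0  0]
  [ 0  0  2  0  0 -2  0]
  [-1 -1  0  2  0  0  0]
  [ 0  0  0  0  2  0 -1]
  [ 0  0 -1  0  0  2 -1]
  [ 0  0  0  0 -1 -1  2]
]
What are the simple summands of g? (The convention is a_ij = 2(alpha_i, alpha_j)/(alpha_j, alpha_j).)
C_3 + C_4

The diagram associated to this matrix has two connected components: the simple roots {alpha_1, alpha_2, alpha_4} form a chain of 3 nodes with a double edge at one end; the terminal node there is the unique long simple root (C_3), and {alpha_3, alpha_5, alpha_6, alpha_7} form a chain of 4 nodes with a double edge at one end; the terminal node there is the unique long simple root (C_4). A semisimple Lie algebra decomposes uniquely as the direct sum of simple ideals, one per connected component of its Dynkin diagram, so g ≅ C_3 ⊕ C_4 (dimension 21 + 36 = 57).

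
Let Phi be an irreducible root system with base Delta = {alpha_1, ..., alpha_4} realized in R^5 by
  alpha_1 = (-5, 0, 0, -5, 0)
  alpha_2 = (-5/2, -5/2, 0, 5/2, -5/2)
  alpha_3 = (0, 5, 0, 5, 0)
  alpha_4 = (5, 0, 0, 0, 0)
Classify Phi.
Compute the Cartan integers a_ij = 2(alpha_i, alpha_j)/(alpha_j, alpha_j); the resulting 4x4 Cartan matrix is
[[2, 0, -1, -2], [0, 2, 0, -1], [-1, 0, 2, 0], [-1, -1, 0, 2]].
The roots have two lengths (squared-length ratio 2:1); the short ones are alpha_{2,4}. The associated Dynkin diagram is a chain of 4 nodes with a double edge between the middle two (F_4), so the type is F_4.

type F_4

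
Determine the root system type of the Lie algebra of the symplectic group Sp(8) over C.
C_4 (sp(8))

This is sp(8), which has dimension 8(8+1)/2 = 36 and rank 8/2 = 4. In the classification of classical Lie algebras, the symplectic algebra sp(2n) has type C_n; here n = 4, so the Dynkin diagram is a chain of 4 nodes with a double edge at one end; the terminal node there is the unique long simple root (C_4). Hence the type is C_4.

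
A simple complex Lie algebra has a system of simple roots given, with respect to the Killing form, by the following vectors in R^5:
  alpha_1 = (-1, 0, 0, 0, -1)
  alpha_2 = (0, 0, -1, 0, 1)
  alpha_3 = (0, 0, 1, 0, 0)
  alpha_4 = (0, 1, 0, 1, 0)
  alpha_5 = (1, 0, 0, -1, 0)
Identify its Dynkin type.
B_5

Compute the Cartan integers a_ij = 2(alpha_i, alpha_j)/(alpha_j, alpha_j); the resulting 5x5 Cartan matrix is
[[2, -1, 0, 0, -1], [-1, 2, -2, 0, 0], [0, -1, 2, 0, 0], [0, 0, 0, 2, -1], [-1, 0, 0, -1, 2]].
The roots have two lengths (squared-length ratio 2:1); the short ones are alpha_{3}. The associated Dynkin diagram is a chain of 5 nodes with a double edge at one end; the terminal node there is the unique short simple root (B_5), so the type is B_5 (the algebra so(11)).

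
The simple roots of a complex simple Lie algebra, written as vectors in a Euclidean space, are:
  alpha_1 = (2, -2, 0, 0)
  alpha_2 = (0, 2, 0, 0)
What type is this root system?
Compute the Cartan integers a_ij = 2(alpha_i, alpha_j)/(alpha_j, alpha_j); the resulting 2x2 Cartan matrix is
[[2, -2], [-1, 2]].
The roots have two lengths (squared-length ratio 2:1); the short ones are alpha_{2}. The associated Dynkin diagram is a chain of 2 nodes with a double edge at one end; the terminal node there is the unique short simple root (B_2), so the type is B_2 (the algebra so(5)).

B_2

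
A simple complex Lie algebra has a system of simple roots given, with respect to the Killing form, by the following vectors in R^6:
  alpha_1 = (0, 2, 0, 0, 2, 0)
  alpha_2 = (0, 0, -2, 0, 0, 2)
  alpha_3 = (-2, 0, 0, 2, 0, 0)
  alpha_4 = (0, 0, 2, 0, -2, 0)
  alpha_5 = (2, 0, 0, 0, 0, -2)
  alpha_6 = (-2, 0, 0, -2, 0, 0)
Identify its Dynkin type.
Compute the Cartan integers a_ij = 2(alpha_i, alpha_j)/(alpha_j, alpha_j); the resulting 6x6 Cartan matrix is
[[2, 0, 0, -1, 0, 0], [0, 2, 0, -1, -1, 0], [0, 0, 2, 0, -1, 0], [-1, -1, 0, 2, 0, 0], [0, -1, -1, 0, 2, -1], [0, 0, 0, 0, -1, 2]].
All simple roots have the same length, so the diagram is simply laced. The associated Dynkin diagram is a chain of 4 nodes with a fork of two nodes at one end (D_6), so the type is D_6 (the algebra so(12)).

D_6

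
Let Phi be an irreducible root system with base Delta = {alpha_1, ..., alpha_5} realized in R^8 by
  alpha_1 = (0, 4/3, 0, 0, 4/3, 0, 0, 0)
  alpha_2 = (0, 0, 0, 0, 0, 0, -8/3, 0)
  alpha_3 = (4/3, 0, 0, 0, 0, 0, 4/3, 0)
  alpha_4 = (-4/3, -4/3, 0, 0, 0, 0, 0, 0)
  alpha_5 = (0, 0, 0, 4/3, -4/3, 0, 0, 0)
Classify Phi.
Compute the Cartan integers a_ij = 2(alpha_i, alpha_j)/(alpha_j, alpha_j); the resulting 5x5 Cartan matrix is
[[2, 0, 0, -1, -1], [0, 2, -2, 0, 0], [0, -1, 2, -1, 0], [-1, 0, -1, 2, 0], [-1, 0, 0, 0, 2]].
The roots have two lengths (squared-length ratio 2:1); the short ones are alpha_{1,3,4,5}. The associated Dynkin diagram is a chain of 5 nodes with a double edge at one end; the terminal node there is the unique long simple root (C_5), so the type is C_5 (the algebra sp(10)).

C_5 (sp(10))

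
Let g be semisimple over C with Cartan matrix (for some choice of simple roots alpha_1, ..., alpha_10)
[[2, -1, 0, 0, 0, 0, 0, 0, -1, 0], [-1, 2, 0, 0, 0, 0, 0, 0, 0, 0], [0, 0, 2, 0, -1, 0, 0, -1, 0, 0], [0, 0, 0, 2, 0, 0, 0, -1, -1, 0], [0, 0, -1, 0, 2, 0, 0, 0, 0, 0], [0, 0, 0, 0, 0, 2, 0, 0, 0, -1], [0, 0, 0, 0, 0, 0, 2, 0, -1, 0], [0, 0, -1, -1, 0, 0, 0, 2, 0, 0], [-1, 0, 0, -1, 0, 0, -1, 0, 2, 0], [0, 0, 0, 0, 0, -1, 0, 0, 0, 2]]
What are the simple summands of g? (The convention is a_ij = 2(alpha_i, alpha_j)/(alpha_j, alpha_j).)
The diagram associated to this matrix has two connected components: the simple roots {alpha_6, alpha_10} form a chain of 2 nodes with single edges (A_2), and {alpha_1, alpha_2, alpha_3, alpha_4, alpha_5, alpha_7, alpha_8, alpha_9} form a chain of 7 nodes with one extra node attached to the third node from one end (E_8). A semisimple Lie algebra decomposes uniquely as the direct sum of simple ideals, one per connected component of its Dynkin diagram, so g ≅ A_2 ⊕ E_8 (dimension 8 + 248 = 256).

A2 + E8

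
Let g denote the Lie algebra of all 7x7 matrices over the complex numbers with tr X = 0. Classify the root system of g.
A_6

This is sl(7), which has dimension 7^2 - 1 = 48 and rank 7 - 1 = 6 (a Cartan subalgebra is the diagonal traceless matrices). In the classification of classical Lie algebras, the special linear algebra sl(n+1) has type A_n; here n = 6, so the Dynkin diagram is a chain of 6 nodes with single edges (A_6). Hence the type is A_6.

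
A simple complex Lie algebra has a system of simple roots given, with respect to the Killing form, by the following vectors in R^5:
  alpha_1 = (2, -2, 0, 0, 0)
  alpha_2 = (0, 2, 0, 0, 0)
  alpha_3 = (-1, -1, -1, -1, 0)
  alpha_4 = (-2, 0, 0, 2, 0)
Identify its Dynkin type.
Compute the Cartan integers a_ij = 2(alpha_i, alpha_j)/(alpha_j, alpha_j); the resulting 4x4 Cartan matrix is
[[2, -2, 0, -1], [-1, 2, -1, 0], [0, -1, 2, 0], [-1, 0, 0, 2]].
The roots have two lengths (squared-length ratio 2:1); the short ones are alpha_{2,3}. The associated Dynkin diagram is a chain of 4 nodes with a double edge between the middle two (F_4), so the type is F_4.

type F_4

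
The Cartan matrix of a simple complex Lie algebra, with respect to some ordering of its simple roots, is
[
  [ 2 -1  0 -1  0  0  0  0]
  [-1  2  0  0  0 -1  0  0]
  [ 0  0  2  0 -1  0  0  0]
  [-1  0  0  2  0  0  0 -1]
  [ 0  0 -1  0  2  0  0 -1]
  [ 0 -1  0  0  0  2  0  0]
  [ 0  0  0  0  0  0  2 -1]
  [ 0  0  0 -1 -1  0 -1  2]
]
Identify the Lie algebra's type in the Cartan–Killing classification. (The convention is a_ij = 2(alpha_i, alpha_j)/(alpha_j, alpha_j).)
type E_8

The matrix has rank 8 with 2's on the diagonal. Reading the off-diagonal entries as Dynkin edges (a single edge where a_ij = a_ji = -1; a double or triple edge where a_ij * a_ji = 2 or 3), the diagram is a chain of 7 nodes with one extra node attached to the third node from one end (E_8). One simple-root ordering that puts it in standard form is (alpha_3, alpha_7, alpha_5, alpha_8, alpha_4, alpha_1, alpha_2, alpha_6). So the algebra is type E_8.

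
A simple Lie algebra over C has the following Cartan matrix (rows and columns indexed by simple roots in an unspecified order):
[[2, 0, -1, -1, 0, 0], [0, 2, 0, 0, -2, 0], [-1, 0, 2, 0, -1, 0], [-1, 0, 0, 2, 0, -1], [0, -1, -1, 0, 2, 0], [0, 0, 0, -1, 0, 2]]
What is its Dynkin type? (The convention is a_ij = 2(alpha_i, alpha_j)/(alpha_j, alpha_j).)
C_6 (sp(12))

The matrix has rank 6 with 2's on the diagonal. Reading the off-diagonal entries as Dynkin edges (a single edge where a_ij = a_ji = -1; a double or triple edge where a_ij * a_ji = 2 or 3), the diagram is a chain of 6 nodes with a double edge at one end; the terminal node there is the unique long simple root (C_6). One simple-root ordering that puts it in standard form is (alpha_6, alpha_4, alpha_1, alpha_3, alpha_5, alpha_2). So the algebra is type C_6, i.e. sp(12).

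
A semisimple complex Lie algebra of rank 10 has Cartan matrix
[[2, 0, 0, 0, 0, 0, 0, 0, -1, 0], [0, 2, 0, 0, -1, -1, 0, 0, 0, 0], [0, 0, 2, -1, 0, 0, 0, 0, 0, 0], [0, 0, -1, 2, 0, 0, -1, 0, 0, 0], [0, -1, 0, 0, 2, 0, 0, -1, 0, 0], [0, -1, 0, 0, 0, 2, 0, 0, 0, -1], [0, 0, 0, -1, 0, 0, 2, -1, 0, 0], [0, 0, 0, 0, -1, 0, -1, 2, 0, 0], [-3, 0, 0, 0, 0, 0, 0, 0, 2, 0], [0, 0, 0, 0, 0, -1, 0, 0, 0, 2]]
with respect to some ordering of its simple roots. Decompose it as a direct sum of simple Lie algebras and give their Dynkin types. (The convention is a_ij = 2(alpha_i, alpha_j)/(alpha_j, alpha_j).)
The diagram associated to this matrix has two connected components: the simple roots {alpha_2, alpha_3, alpha_4, alpha_5, alpha_6, alpha_7, alpha_8, alpha_10} form a chain of 8 nodes with single edges (A_8), and {alpha_1, alpha_9} form two nodes joined by a triple edge (G_2). A semisimple Lie algebra decomposes uniquely as the direct sum of simple ideals, one per connected component of its Dynkin diagram, so g ≅ A_8 ⊕ G_2 (dimension 80 + 14 = 94).

type A_8 ⊕ type G_2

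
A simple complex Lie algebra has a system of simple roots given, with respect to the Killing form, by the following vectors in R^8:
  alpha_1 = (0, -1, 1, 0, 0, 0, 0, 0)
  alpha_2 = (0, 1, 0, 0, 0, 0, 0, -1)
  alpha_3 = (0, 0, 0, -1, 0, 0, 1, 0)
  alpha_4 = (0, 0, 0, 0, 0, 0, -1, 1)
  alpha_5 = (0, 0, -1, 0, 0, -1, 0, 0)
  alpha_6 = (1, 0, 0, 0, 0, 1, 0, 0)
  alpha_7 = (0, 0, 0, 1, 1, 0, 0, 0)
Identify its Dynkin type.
A_7

Compute the Cartan integers a_ij = 2(alpha_i, alpha_j)/(alpha_j, alpha_j); the resulting 7x7 Cartan matrix is
[[2, -1, 0, 0, -1, 0, 0], [-1, 2, 0, -1, 0, 0, 0], [0, 0, 2, -1, 0, 0, -1], [0, -1, -1, 2, 0, 0, 0], [-1, 0, 0, 0, 2, -1, 0], [0, 0, 0, 0, -1, 2, 0], [0, 0, -1, 0, 0, 0, 2]].
All simple roots have the same length, so the diagram is simply laced. The associated Dynkin diagram is a chain of 7 nodes with single edges (A_7), so the type is A_7 (the algebra sl(8)).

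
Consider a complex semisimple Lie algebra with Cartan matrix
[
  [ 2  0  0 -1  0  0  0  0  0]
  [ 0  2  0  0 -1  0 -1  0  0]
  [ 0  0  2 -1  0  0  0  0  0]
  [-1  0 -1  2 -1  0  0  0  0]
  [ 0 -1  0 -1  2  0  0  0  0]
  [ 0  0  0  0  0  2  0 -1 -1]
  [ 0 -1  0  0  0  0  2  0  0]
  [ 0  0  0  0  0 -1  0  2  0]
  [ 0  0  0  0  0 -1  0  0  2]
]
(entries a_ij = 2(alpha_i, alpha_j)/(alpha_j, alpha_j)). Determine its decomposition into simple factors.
A_3 + D_6

The diagram associated to this matrix has two connected components: the simple roots {alpha_6, alpha_8, alpha_9} form a chain of 3 nodes with single edges (A_3), and {alpha_1, alpha_2, alpha_3, alpha_4, alpha_5, alpha_7} form a chain of 4 nodes with a fork of two nodes at one end (D_6). A semisimple Lie algebra decomposes uniquely as the direct sum of simple ideals, one per connected component of its Dynkin diagram, so g ≅ A_3 ⊕ D_6 (dimension 15 + 66 = 81).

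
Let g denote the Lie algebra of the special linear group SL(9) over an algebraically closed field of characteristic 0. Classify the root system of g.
A8

This is sl(9), which has dimension 9^2 - 1 = 80 and rank 9 - 1 = 8 (a Cartan subalgebra is the diagonal traceless matrices). In the classification of classical Lie algebras, the special linear algebra sl(n+1) has type A_n; here n = 8, so the Dynkin diagram is a chain of 8 nodes with single edges (A_8). Hence the type is A_8.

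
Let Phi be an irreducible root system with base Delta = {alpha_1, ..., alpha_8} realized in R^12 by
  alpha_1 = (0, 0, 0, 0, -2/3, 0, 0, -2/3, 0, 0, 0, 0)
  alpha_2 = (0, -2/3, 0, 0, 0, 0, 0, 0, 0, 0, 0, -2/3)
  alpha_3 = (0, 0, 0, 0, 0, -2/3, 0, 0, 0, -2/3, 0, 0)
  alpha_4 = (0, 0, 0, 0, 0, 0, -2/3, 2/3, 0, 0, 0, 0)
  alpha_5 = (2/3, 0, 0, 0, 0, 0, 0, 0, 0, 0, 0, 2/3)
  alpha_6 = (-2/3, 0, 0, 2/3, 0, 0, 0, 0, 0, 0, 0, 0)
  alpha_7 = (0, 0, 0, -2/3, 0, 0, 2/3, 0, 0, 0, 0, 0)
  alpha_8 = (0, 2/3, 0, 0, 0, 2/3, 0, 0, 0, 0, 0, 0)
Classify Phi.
A_8

Compute the Cartan integers a_ij = 2(alpha_i, alpha_j)/(alpha_j, alpha_j); the resulting 8x8 Cartan matrix is
[[2, 0, 0, -1, 0, 0, 0, 0], [0, 2, 0, 0, -1, 0, 0, -1], [0, 0, 2, 0, 0, 0, 0, -1], [-1, 0, 0, 2, 0, 0, -1, 0], [0, -1, 0, 0, 2, -1, 0, 0], [0, 0, 0, 0, -1, 2, -1, 0], [0, 0, 0, -1, 0, -1, 2, 0], [0, -1, -1, 0, 0, 0, 0, 2]].
All simple roots have the same length, so the diagram is simply laced. The associated Dynkin diagram is a chain of 8 nodes with single edges (A_8), so the type is A_8 (the algebra sl(9)).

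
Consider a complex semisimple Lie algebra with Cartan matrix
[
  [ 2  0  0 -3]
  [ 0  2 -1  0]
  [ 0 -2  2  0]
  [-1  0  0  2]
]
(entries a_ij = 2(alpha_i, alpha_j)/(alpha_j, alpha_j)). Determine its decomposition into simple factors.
B2 ⊕ G2

The diagram associated to this matrix has two connected components: the simple roots {alpha_2, alpha_3} form a chain of 2 nodes with a double edge at one end; the terminal node there is the unique short simple root (B_2), and {alpha_1, alpha_4} form two nodes joined by a triple edge (G_2). A semisimple Lie algebra decomposes uniquely as the direct sum of simple ideals, one per connected component of its Dynkin diagram, so g ≅ B_2 ⊕ G_2 (dimension 10 + 14 = 24).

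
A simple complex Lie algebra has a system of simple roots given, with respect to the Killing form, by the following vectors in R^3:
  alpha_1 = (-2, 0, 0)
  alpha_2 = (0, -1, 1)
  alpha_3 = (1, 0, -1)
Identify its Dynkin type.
Compute the Cartan integers a_ij = 2(alpha_i, alpha_j)/(alpha_j, alpha_j); the resulting 3x3 Cartan matrix is
[[2, 0, -2], [0, 2, -1], [-1, -1, 2]].
The roots have two lengths (squared-length ratio 2:1); the short ones are alpha_{2,3}. The associated Dynkin diagram is a chain of 3 nodes with a double edge at one end; the terminal node there is the unique long simple root (C_3), so the type is C_3 (the algebra sp(6)).

type C_3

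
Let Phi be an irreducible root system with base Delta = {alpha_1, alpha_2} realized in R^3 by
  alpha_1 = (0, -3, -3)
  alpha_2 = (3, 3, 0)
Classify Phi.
Compute the Cartan integers a_ij = 2(alpha_i, alpha_j)/(alpha_j, alpha_j); the resulting 2x2 Cartan matrix is
[[2, -1], [-1, 2]].
All simple roots have the same length, so the diagram is simply laced. The associated Dynkin diagram is a chain of 2 nodes with single edges (A_2), so the type is A_2 (the algebra sl(3)).

A2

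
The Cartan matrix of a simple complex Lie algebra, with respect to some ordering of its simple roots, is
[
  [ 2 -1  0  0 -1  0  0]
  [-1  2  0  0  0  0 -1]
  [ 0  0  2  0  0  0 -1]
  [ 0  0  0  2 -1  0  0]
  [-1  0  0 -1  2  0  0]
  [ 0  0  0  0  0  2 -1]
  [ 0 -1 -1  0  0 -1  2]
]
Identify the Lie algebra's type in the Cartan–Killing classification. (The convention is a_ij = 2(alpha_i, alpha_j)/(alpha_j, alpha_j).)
The matrix has rank 7 with 2's on the diagonal. Reading the off-diagonal entries as Dynkin edges (a single edge where a_ij = a_ji = -1; a double or triple edge where a_ij * a_ji = 2 or 3), the diagram is a chain of 5 nodes with a fork of two nodes at one end (D_7). One simple-root ordering that puts it in standard form is (alpha_4, alpha_5, alpha_1, alpha_2, alpha_7, alpha_3, alpha_6). So the algebra is type D_7, i.e. so(14).

D7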